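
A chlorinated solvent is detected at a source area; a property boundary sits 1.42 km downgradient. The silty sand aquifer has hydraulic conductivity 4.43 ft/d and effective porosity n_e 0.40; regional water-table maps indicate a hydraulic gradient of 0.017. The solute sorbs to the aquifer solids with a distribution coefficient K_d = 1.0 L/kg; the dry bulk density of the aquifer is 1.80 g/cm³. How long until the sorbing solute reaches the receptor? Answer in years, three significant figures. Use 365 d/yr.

373 years

K = 4.43 ft/d × 0.3048 = 1.350 m/d
q = Ki = 1.350 × 0.017 = 0.02295 m/d
Average linear velocity = 0.02295 / 0.40 = 0.05739 m/d
Retardation R = 1 + ρ_b·K_d/n = 1 + 1.80×1.0/0.40 = 5.500
Contaminant velocity v_c = v/R = 0.05739/5.500 = 0.01043 m/d
L = 1.42 km = 1420 m
t = L/v_c = 1420/0.01043 = 136100 d
   = 136100/365 = 373 yr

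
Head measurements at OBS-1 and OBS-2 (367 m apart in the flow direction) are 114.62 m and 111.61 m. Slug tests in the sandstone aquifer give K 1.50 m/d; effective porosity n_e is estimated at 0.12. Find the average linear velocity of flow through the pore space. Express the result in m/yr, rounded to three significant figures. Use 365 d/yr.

37.4 m/yr

Hydraulic gradient i = (114.62 − 111.61) / 367 = 3.01 / 367 = 0.008202
q = Ki = 1.50 × 0.008202 = 0.01230 m/d
Average linear velocity = 0.01230 / 0.12 = 0.1025 m/d
   = 0.1025 × 365 = 37.4 m/yr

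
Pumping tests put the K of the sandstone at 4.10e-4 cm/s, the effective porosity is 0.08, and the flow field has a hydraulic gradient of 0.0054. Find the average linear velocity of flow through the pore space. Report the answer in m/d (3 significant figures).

K = 4.10e-4 cm/s × 864 = 0.3542 m/d
Darcy flux q = K·i = 0.3542 × 0.0054 = 0.001913 m/d
Seepage velocity v = q / n = 0.001913 / 0.08 = 0.02391 m/d

0.0239 m/d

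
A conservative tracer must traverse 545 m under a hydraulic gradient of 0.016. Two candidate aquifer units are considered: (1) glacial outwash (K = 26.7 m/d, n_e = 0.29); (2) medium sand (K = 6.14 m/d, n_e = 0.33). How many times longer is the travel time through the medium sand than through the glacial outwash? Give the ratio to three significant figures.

4.95

Unit 1 (glacial outwash): v = 26.7×0.016/0.29 = 1.473 m/d, t = 545/1.473 = 370.0 d
Unit 2 (medium sand): v = 6.14×0.016/0.33 = 0.2977 m/d, t = 545/0.2977 = 1831 d
t(medium sand) / t(glacial outwash) = 1831/370.0 = 4.95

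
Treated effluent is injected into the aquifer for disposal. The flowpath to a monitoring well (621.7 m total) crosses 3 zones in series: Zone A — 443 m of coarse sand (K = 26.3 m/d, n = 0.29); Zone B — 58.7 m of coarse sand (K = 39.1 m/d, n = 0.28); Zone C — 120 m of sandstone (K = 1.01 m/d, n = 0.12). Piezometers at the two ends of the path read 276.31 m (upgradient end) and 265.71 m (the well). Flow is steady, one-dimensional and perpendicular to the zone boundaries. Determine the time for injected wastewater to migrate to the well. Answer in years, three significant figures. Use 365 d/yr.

5.65 years

Total head drop ΔH = 276.31 − 265.71 = 10.60 m
Continuity: the same q passes through each zone, so ΔH = q·Σ(L_j/K_j) — the zones act as resistances in series.
Σ(L/K) = 443/26.3 + 58.7/39.1 + 120/1.01 = 16.84 + 1.501 + 118.8 = 137.2 d
q = ΔH / Σ(L/K) = 10.60 / 137.2 = 0.07728 m/d (same in every zone)
Zone A: v = q/n = 0.07728/0.29 = 0.2665 m/d → t_A = 443/0.2665 = 1662 d
Zone B: v = q/n = 0.07728/0.28 = 0.2760 m/d → t_B = 58.7/0.2760 = 212.7 d
Zone C: v = q/n = 0.07728/0.12 = 0.6440 m/d → t_C = 120/0.6440 = 186.3 d
Total t = 1662 + 212.7 + 186.3 = 2061 d
   = 2061 / 365 = 5.65 yr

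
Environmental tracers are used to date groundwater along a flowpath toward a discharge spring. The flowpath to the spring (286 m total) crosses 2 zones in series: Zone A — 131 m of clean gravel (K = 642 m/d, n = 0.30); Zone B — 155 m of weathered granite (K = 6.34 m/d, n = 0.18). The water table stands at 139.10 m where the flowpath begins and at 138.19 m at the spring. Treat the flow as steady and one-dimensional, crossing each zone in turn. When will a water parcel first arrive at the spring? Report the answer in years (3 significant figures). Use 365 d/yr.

4.99 years

Total head drop ΔH = 139.10 − 138.19 = 0.91 m
Steady 1-D flow in series ⇒ the Darcy flux q is identical in every zone and the zone head losses add (resistances L/K in series).
Σ(L/K) = 131/642 + 155/6.34 = 0.2040 + 24.45 = 24.65 d
q = ΔH / Σ(L/K) = 0.91 / 24.65 = 0.03691 m/d (same in every zone)
Zone A: v = q/n = 0.03691/0.30 = 0.1230 m/d → t_A = 131/0.1230 = 1065 d
Zone B: v = q/n = 0.03691/0.18 = 0.2051 m/d → t_B = 155/0.2051 = 755.8 d
Total t = 1065 + 755.8 = 1820 d
   = 1820 / 365 = 4.99 yr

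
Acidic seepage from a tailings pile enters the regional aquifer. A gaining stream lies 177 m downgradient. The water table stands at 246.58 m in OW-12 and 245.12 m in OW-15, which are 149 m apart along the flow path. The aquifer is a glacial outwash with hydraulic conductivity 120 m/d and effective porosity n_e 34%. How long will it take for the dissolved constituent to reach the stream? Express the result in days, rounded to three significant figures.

51.2 days

Hydraulic gradient i = (246.58 − 245.12) / 149 = 1.46 / 149 = 0.009799
Specific discharge q = 120 × 0.009799 = 1.176 m/d
Seepage velocity v = q / n = 1.176 / 0.34 = 3.458 m/d
t = L / v = 177 / 3.458 = 51.18 d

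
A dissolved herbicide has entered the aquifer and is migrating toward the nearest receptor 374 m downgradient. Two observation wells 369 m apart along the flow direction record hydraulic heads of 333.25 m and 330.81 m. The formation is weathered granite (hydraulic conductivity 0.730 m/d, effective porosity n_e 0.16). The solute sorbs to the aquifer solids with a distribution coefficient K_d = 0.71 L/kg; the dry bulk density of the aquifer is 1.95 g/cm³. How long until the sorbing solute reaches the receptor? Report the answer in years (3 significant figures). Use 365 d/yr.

328 years

Hydraulic gradient i = (333.25 − 330.81) / 369 = 2.44 / 369 = 0.006612
q = Ki = 0.730 × 0.006612 = 0.004827 m/d
v = Ki/n = 0.730·0.006612/0.16 = 0.03017 m/d
Retardation R = 1 + ρ_b·K_d/n = 1 + 1.95×0.71/0.16 = 9.653
Contaminant velocity v_c = v/R = 0.03017/9.653 = 0.003125 m/d
t = L/v_c = 374/0.003125 = 119700 d
   = 119700/365 = 328 yr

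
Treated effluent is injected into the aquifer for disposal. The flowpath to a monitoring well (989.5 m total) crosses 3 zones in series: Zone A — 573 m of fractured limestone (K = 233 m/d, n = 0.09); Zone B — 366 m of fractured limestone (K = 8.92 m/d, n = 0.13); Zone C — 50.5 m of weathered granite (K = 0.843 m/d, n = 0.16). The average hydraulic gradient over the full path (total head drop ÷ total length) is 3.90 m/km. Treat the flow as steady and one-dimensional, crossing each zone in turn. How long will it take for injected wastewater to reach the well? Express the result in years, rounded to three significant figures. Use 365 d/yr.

For zones in series the flux q is common to all zones; the equivalent conductivity is the harmonic (thickness-weighted) mean, K_eq = L_total / Σ(L_j/K_j).
Σ(L/K) = 573/233 + 366/8.92 + 50.5/0.843 = 2.459 + 41.03 + 59.91 = 103.4 d
K_eq = L_total / Σ(L/K) = 989.5 / 103.4 = 9.570 m/d
q = K_eq · i = 9.570 × 0.0039 = 0.03732 m/d (same in every zone)
Zone A: v = q/n = 0.03732/0.09 = 0.4147 m/d → t_A = 573/0.4147 = 1382 d
Zone B: v = q/n = 0.03732/0.13 = 0.2871 m/d → t_B = 366/0.2871 = 1275 d
Zone C: v = q/n = 0.03732/0.16 = 0.2333 m/d → t_C = 50.5/0.2333 = 216.5 d
Total t = 1382 + 1275 + 216.5 = 2873 d
   = 2873 / 365 = 7.87 yr

7.87 years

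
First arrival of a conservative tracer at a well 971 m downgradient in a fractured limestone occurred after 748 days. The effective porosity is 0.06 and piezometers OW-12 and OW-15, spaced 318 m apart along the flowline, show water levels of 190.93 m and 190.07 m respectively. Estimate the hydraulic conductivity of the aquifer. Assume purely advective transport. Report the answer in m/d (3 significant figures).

28.8 m/d

Hydraulic gradient i = (190.93 − 190.07) / 318 = 0.86 / 318 = 0.002704
v = L / t = 971 / 748 = 1.298 m/d
K = v · n / i = 1.298 × 0.06 / 0.002704 = 28.8 m/d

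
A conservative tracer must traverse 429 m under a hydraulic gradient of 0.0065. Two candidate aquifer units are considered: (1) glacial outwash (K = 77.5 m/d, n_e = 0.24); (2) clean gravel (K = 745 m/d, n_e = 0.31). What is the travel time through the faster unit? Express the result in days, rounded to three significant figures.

Unit 1 (glacial outwash): v = 77.5×0.0065/0.24 = 2.099 m/d, t = 429/2.099 = 204.4 d
Unit 2 (clean gravel): v = 745×0.0065/0.31 = 15.62 m/d, t = 429/15.62 = 27.46 d
Faster unit: t = 27.5 d

27.5 days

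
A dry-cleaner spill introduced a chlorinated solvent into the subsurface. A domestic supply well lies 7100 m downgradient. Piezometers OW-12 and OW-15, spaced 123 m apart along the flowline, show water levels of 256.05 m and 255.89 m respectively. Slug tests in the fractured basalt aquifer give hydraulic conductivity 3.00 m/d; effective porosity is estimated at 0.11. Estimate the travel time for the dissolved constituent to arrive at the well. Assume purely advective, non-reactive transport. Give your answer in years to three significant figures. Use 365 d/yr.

548 years

Hydraulic gradient i = (256.05 − 255.89) / 123 = 0.16 / 123 = 0.001301
q = Ki = 3.00 × 0.001301 = 0.003902 m/d
v_s = q/n_e = 0.003902/0.11 = 0.03548 m/d
t = L / v = 7100 / 0.03548 = 200100 d
   = 200100 / 365 = 548 yr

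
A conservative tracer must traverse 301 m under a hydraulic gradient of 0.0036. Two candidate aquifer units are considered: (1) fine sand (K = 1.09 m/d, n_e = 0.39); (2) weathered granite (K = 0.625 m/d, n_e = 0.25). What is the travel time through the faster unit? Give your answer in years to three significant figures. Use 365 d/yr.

Unit 1 (fine sand): v = 1.09×0.0036/0.39 = 0.01006 m/d, t = 301/0.01006 = 29920 d
Unit 2 (weathered granite): v = 0.625×0.0036/0.25 = 0.009000 m/d, t = 301/0.009000 = 33440 d
Faster: 29920 d / 365 = 82.0 yr

82.0 years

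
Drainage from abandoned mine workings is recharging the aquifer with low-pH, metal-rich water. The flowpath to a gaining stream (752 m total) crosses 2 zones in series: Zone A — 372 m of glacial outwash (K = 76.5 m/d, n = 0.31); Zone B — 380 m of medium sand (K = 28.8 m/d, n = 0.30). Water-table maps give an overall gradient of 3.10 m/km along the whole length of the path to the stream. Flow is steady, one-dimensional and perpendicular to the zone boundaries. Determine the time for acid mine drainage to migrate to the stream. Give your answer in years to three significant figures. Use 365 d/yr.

Continuity: the same q passes through each zone, so ΔH = q·Σ(L_j/K_j) — the zones act as resistances in series.
Σ(L/K) = 372/76.5 + 380/28.8 = 4.863 + 13.19 = 18.06 d
K_eq = L_total / Σ(L/K) = 752 / 18.06 = 41.65 m/d
q = K_eq · i = 41.65 × 0.0031 = 0.1291 m/d (same in every zone)
Zone A: v = q/n = 0.1291/0.31 = 0.4165 m/d → t_A = 372/0.4165 = 893.3 d
Zone B: v = q/n = 0.1291/0.30 = 0.4303 m/d → t_B = 380/0.4303 = 883.0 d
Total t = 893.3 + 883.0 = 1776 d
   = 1776 / 365 = 4.87 yr

4.87 years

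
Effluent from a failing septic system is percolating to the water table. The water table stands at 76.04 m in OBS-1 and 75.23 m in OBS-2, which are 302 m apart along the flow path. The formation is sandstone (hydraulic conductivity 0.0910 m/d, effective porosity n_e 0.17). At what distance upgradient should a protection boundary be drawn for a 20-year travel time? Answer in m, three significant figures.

10.5 m

Hydraulic gradient i = (76.04 − 75.23) / 302 = 0.81 / 302 = 0.002682
Specific discharge q = 0.0910 × 0.002682 = 2.441e-4 m/d
Seepage velocity v = q / n = 2.441e-4 / 0.17 = 0.001436 m/d
T = 20 yr × 365 = 7300 d
L = v × T = 0.001436 × 7300 = 10.48 m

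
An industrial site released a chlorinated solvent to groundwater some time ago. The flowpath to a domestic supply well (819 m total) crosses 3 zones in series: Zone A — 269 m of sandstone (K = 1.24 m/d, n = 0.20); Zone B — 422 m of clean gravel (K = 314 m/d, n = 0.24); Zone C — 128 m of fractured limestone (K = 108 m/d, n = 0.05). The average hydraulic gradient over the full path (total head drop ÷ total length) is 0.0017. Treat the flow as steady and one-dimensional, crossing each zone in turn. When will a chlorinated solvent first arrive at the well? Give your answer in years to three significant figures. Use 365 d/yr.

Continuity: the same q passes through each zone, so ΔH = q·Σ(L_j/K_j) — the zones act as resistances in series.
Σ(L/K) = 269/1.24 + 422/314 + 128/108 = 216.9 + 1.344 + 1.185 = 219.5 d
K_eq = L_total / Σ(L/K) = 819 / 219.5 = 3.732 m/d
q = K_eq · i = 3.732 × 0.0017 = 0.006344 m/d (same in every zone)
Zone A: v = q/n = 0.006344/0.20 = 0.03172 m/d → t_A = 269/0.03172 = 8480 d
Zone B: v = q/n = 0.006344/0.24 = 0.02643 m/d → t_B = 422/0.02643 = 15960 d
Zone C: v = q/n = 0.006344/0.05 = 0.1269 m/d → t_C = 128/0.1269 = 1009 d
Total t = 8480 + 15960 + 1009 = 25450 d
   = 25450 / 365 = 69.7 yr

69.7 years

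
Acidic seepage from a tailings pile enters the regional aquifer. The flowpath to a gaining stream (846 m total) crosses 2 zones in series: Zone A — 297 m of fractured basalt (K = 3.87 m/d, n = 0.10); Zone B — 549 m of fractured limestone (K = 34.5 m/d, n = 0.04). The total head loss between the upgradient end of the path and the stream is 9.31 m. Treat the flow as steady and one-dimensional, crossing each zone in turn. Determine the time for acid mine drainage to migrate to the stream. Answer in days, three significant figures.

Steady 1-D flow in series ⇒ the Darcy flux q is identical in every zone and the zone head losses add (resistances L/K in series).
Σ(L/K) = 297/3.87 + 549/34.5 = 76.74 + 15.91 = 92.66 d
q = ΔH / Σ(L/K) = 9.31 / 92.66 = 0.1005 m/d (same in every zone)
Zone A: v = q/n = 0.1005/0.10 = 1.005 m/d → t_A = 297/1.005 = 295.6 d
Zone B: v = q/n = 0.1005/0.04 = 2.512 m/d → t_B = 549/2.512 = 218.6 d
Total t = 295.6 + 218.6 = 514.1 d

514 days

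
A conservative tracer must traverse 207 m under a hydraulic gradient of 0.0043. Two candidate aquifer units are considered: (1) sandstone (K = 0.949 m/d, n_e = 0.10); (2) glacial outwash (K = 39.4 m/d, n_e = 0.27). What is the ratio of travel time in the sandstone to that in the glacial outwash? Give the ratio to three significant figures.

15.4

Unit 1 (sandstone): v = 0.949×0.0043/0.10 = 0.04081 m/d, t = 207/0.04081 = 5073 d
Unit 2 (glacial outwash): v = 39.4×0.0043/0.27 = 0.6275 m/d, t = 207/0.6275 = 329.9 d
t(sandstone) / t(glacial outwash) = 5073/329.9 = 15.4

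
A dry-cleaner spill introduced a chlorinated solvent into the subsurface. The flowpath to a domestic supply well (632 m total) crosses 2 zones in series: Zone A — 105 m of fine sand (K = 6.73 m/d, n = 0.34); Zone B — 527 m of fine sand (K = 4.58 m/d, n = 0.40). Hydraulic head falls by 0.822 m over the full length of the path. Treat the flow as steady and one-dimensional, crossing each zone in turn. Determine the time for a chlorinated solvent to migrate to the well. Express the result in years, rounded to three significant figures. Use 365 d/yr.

107 years

Continuity: the same q passes through each zone, so ΔH = q·Σ(L_j/K_j) — the zones act as resistances in series.
Σ(L/K) = 105/6.73 + 527/4.58 = 15.60 + 115.1 = 130.7 d
q = ΔH / Σ(L/K) = 0.822 / 130.7 = 0.006291 m/d (same in every zone)
Zone A: v = q/n = 0.006291/0.34 = 0.01850 m/d → t_A = 105/0.01850 = 5675 d
Zone B: v = q/n = 0.006291/0.40 = 0.01573 m/d → t_B = 527/0.01573 = 33510 d
Total t = 5675 + 33510 = 39180 d
   = 39180 / 365 = 107 yr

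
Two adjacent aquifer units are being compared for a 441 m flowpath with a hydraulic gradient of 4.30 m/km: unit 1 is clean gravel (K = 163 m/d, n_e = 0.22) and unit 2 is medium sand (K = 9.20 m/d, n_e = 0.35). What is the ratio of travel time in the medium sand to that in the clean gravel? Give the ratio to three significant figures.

28.2

Unit 1 (clean gravel): v = 163×0.0043/0.22 = 3.186 m/d, t = 441/3.186 = 138.4 d
Unit 2 (medium sand): v = 9.20×0.0043/0.35 = 0.1130 m/d, t = 441/0.1130 = 3902 d
t(medium sand) / t(clean gravel) = 3902/138.4 = 28.2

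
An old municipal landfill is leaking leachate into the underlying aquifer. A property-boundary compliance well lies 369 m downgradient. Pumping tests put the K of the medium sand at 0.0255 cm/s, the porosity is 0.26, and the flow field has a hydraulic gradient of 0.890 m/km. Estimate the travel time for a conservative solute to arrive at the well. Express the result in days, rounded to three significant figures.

4890 days

K = 0.0255 cm/s × 864 = 22.03 m/d
q = Ki = 22.03 × 8.9e-4 = 0.01961 m/d
v = Ki/n = 22.03·8.9e-4/0.26 = 0.07542 m/d
t = L / v = 369 / 0.07542 = 4893 d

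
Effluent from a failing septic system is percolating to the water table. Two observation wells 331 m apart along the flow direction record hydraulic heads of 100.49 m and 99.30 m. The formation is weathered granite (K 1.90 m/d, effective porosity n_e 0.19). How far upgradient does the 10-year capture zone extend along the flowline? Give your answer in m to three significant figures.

131 m

Hydraulic gradient i = (100.49 − 99.30) / 331 = 1.19 / 331 = 0.003595
q = Ki = 1.90 × 0.003595 = 0.006831 m/d
v_s = q/n_e = 0.006831/0.19 = 0.03595 m/d
T = 10 yr × 365 = 3650 d
L = v × T = 0.03595 × 3650 = 131.2 m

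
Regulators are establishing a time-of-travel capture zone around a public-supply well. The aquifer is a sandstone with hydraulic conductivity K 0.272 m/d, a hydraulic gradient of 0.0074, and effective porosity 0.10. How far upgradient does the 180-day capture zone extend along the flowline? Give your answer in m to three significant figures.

3.62 m

Specific discharge q = 0.272 × 0.0074 = 0.002013 m/d
v = Ki/n = 0.272·0.0074/0.10 = 0.02013 m/d
L = v × T = 0.02013 × 180 = 3.623 m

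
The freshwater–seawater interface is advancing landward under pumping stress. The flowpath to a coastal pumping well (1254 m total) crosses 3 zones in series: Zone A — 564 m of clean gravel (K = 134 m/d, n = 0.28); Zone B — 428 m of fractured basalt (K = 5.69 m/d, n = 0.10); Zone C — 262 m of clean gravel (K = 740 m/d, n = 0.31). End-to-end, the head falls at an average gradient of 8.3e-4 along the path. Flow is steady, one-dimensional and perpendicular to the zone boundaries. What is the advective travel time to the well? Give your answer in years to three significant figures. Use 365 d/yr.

Steady 1-D flow in series ⇒ the Darcy flux q is identical in every zone and the zone head losses add (resistances L/K in series).
Σ(L/K) = 564/134 + 428/5.69 + 262/740 = 4.209 + 75.22 + 0.3541 = 79.78 d
K_eq = L_total / Σ(L/K) = 1254 / 79.78 = 15.72 m/d
q = K_eq · i = 15.72 × 8.3e-4 = 0.01305 m/d (same in every zone)
Zone A: v = q/n = 0.01305/0.28 = 0.04659 m/d → t_A = 564/0.04659 = 12110 d
Zone B: v = q/n = 0.01305/0.10 = 0.1305 m/d → t_B = 428/0.1305 = 3281 d
Zone C: v = q/n = 0.01305/0.31 = 0.04208 m/d → t_C = 262/0.04208 = 6226 d
Total t = 12110 + 3281 + 6226 = 21610 d
   = 21610 / 365 = 59.2 yr

59.2 years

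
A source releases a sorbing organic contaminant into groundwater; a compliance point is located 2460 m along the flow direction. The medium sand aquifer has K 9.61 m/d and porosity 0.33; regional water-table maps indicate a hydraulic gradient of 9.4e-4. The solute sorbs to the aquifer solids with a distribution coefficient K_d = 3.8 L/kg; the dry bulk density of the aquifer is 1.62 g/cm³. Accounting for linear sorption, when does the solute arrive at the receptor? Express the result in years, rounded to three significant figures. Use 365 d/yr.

4840 years

Darcy flux q = K·i = 9.61 × 9.4e-4 = 0.009033 m/d
v_s = q/n_e = 0.009033/0.33 = 0.02737 m/d
Retardation R = 1 + ρ_b·K_d/n = 1 + 1.62×3.8/0.33 = 19.65
Contaminant velocity v_c = v/R = 0.02737/19.65 = 0.001393 m/d
t = L/v_c = 2460/0.001393 = 1.766e6 d
   = 1.766e6/365 = 4840 yr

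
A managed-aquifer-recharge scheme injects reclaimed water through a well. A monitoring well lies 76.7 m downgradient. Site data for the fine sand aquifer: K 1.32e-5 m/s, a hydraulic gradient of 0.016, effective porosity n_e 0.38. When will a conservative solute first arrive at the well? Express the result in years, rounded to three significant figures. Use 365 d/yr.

K = 1.32e-5 m/s × 86400 s/d = 1.140 m/d
q = Ki = 1.140 × 0.016 = 0.01825 m/d
v = Ki/n = 1.140·0.016/0.38 = 0.04802 m/d
t = L / v = 76.7 / 0.04802 = 1597 d
   = 1597 / 365 = 4.38 yr

4.38 years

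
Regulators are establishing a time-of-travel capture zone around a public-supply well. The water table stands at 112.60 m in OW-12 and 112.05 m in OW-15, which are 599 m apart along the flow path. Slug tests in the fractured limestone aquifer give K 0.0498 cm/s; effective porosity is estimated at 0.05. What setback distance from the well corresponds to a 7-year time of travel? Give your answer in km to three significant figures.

2.02 km

Hydraulic gradient i = (112.60 − 112.05) / 599 = 0.55 / 599 = 9.182e-4
K = 0.0498 cm/s × 864 = 43.03 m/d
Darcy flux q = K·i = 43.03 × 9.182e-4 = 0.03951 m/d
v = Ki/n = 43.03·9.182e-4/0.05 = 0.7901 m/d
T = 7 yr × 365 = 2555 d
L = v × T = 0.7901 × 2555 = 2019 m
   = 2.02 km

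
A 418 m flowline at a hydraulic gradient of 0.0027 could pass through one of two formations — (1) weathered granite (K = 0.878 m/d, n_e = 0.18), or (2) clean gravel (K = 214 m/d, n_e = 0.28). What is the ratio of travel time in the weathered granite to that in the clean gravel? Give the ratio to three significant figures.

Unit 1 (weathered granite): v = 0.878×0.0027/0.18 = 0.01317 m/d, t = 418/0.01317 = 31740 d
Unit 2 (clean gravel): v = 214×0.0027/0.28 = 2.064 m/d, t = 418/2.064 = 202.6 d
t(weathered granite) / t(clean gravel) = 31740/202.6 = 157

157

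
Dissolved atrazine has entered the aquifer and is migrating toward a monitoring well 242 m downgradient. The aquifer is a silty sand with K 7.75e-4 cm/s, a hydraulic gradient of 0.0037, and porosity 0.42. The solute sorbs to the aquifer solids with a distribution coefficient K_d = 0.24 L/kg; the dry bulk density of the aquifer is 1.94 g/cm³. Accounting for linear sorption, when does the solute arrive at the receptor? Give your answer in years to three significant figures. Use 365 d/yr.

237 years

K = 7.75e-4 cm/s × 864 = 0.6696 m/d
q = Ki = 0.6696 × 0.0037 = 0.002478 m/d
v = Ki/n = 0.6696·0.0037/0.42 = 0.005899 m/d
Retardation R = 1 + ρ_b·K_d/n = 1 + 1.94×0.24/0.42 = 2.109
Contaminant velocity v_c = v/R = 0.005899/2.109 = 0.002798 m/d
t = L/v_c = 242/0.002798 = 86500 d
   = 86500/365 = 237 yr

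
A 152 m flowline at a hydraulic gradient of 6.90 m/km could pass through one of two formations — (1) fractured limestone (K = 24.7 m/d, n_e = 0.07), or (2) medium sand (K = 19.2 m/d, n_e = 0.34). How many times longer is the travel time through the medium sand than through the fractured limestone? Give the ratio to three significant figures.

6.25

Unit 1 (fractured limestone): v = 24.7×0.0069/0.07 = 2.435 m/d, t = 152/2.435 = 62.43 d
Unit 2 (medium sand): v = 19.2×0.0069/0.34 = 0.3896 m/d, t = 152/0.3896 = 390.1 d
t(medium sand) / t(fractured limestone) = 390.1/62.43 = 6.25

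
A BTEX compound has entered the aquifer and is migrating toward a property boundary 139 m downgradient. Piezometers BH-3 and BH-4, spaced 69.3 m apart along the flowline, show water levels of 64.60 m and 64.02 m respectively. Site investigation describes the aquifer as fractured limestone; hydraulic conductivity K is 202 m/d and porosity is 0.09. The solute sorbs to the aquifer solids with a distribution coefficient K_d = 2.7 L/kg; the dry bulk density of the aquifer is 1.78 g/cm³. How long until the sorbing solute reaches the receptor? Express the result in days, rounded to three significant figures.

403 days

Hydraulic gradient i = (64.60 − 64.02) / 69.3 = 0.58 / 69.3 = 0.008369
Darcy flux q = K·i = 202 × 0.008369 = 1.691 m/d
v_s = q/n_e = 1.691/0.09 = 18.78 m/d
Retardation R = 1 + ρ_b·K_d/n = 1 + 1.78×2.7/0.09 = 54.40
Contaminant velocity v_c = v/R = 18.78/54.40 = 0.3453 m/d
t = L/v_c = 139/0.3453 = 402.5 d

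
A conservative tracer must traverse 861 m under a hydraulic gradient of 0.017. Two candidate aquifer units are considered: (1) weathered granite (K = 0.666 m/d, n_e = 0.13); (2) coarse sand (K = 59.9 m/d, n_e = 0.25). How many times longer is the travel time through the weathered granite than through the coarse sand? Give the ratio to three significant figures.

46.8

Unit 1 (weathered granite): v = 0.666×0.017/0.13 = 0.08709 m/d, t = 861/0.08709 = 9886 d
Unit 2 (coarse sand): v = 59.9×0.017/0.25 = 4.073 m/d, t = 861/4.073 = 211.4 d
t(weathered granite) / t(coarse sand) = 9886/211.4 = 46.8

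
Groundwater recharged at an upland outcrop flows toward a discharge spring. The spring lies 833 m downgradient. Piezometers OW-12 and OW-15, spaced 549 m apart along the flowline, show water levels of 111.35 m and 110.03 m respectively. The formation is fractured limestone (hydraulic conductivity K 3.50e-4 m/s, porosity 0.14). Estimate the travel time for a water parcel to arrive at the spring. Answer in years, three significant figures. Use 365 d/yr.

Hydraulic gradient i = (111.35 − 110.03) / 549 = 1.32 / 549 = 0.002404
K = 3.50e-4 m/s × 86400 s/d = 30.24 m/d
Specific discharge q = 30.24 × 0.002404 = 0.07271 m/d
v = Ki/n = 30.24·0.002404/0.14 = 0.5193 m/d
t = L / v = 833 / 0.5193 = 1604 d
   = 1604 / 365 = 4.39 yr

4.39 years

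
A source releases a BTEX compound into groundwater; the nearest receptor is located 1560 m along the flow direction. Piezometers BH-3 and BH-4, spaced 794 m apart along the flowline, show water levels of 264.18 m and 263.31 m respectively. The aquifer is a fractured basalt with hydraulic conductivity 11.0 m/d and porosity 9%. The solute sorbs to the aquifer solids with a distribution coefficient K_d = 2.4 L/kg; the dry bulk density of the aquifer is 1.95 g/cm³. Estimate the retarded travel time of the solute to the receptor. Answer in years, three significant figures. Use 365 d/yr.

Hydraulic gradient i = (264.18 − 263.31) / 794 = 0.87 / 794 = 0.001096
Darcy flux q = K·i = 11.0 × 0.001096 = 0.01205 m/d
v = Ki/n = 11.0·0.001096/0.09 = 0.1339 m/d
Retardation R = 1 + ρ_b·K_d/n = 1 + 1.95×2.4/0.09 = 53.00
Contaminant velocity v_c = v/R = 0.1339/53.00 = 0.002527 m/d
t = L/v_c = 1560/0.002527 = 617400 d
   = 617400/365 = 1690 yr

1690 years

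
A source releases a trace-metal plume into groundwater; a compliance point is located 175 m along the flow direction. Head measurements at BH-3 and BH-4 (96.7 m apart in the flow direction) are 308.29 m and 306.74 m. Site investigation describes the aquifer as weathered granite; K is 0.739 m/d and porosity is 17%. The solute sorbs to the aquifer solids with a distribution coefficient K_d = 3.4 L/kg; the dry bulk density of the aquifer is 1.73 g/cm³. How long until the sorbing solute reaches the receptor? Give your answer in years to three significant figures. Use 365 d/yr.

Hydraulic gradient i = (308.29 − 306.74) / 96.7 = 1.55 / 96.7 = 0.01603
Specific discharge q = 0.739 × 0.01603 = 0.01185 m/d
v_s = q/n_e = 0.01185/0.17 = 0.06968 m/d
Retardation R = 1 + ρ_b·K_d/n = 1 + 1.73×3.4/0.17 = 35.60
Contaminant velocity v_c = v/R = 0.06968/35.60 = 0.001957 m/d
t = L/v_c = 175/0.001957 = 89410 d
   = 89410/365 = 245 yr

245 years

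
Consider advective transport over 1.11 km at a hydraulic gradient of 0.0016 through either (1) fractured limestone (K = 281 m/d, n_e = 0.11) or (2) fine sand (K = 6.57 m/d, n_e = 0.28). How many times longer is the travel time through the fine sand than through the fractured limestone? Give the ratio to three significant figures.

Unit 1 (fractured limestone): v = 281×0.0016/0.11 = 4.087 m/d, t = 1110/4.087 = 271.6 d
Unit 2 (fine sand): v = 6.57×0.0016/0.28 = 0.03754 m/d, t = 1110/0.03754 = 29570 d
t(fine sand) / t(fractured limestone) = 29570/271.6 = 109

109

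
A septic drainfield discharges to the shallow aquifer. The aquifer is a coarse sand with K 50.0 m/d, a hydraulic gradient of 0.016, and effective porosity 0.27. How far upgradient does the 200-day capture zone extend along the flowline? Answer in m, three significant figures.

593 m

Specific discharge q = 50.0 × 0.016 = 0.8000 m/d
v_s = q/n_e = 0.8000/0.27 = 2.963 m/d
L = v × T = 2.963 × 200 = 592.6 m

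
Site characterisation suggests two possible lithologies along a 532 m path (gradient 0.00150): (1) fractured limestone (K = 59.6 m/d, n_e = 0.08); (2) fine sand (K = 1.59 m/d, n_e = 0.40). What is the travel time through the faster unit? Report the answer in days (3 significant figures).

Unit 1 (fractured limestone): v = 59.6×0.0015/0.08 = 1.118 m/d, t = 532/1.118 = 476.1 d
Unit 2 (fine sand): v = 1.59×0.0015/0.40 = 0.005963 m/d, t = 532/0.005963 = 89220 d
Faster unit: t = 476 d

476 days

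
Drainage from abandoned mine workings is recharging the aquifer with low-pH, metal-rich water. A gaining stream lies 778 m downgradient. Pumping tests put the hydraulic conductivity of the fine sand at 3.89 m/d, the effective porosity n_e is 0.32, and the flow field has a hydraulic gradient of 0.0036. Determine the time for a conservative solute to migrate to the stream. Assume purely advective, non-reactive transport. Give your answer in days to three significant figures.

17800 days

q = Ki = 3.89 × 0.0036 = 0.01400 m/d
v_s = q/n_e = 0.01400/0.32 = 0.04376 m/d
t = L / v = 778 / 0.04376 = 17780 d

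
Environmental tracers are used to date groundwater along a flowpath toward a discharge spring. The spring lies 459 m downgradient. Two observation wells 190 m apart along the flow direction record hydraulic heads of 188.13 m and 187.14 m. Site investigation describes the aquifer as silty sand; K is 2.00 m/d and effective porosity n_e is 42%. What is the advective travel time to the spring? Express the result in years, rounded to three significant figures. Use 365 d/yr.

Hydraulic gradient i = (188.13 − 187.14) / 190 = 0.99 / 190 = 0.005211
Specific discharge q = 2.00 × 0.005211 = 0.01042 m/d
v_s = q/n_e = 0.01042/0.42 = 0.02481 m/d
t = L / v = 459 / 0.02481 = 18500 d
   = 18500 / 365 = 50.7 yr

50.7 years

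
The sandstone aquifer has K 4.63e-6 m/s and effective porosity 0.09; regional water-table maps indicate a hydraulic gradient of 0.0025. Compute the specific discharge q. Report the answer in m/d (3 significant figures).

0.00100 m/d

K = 4.63e-6 m/s × 86400 s/d = 0.4000 m/d
Specific discharge q = 0.4000 × 0.0025 = 0.001000 m/d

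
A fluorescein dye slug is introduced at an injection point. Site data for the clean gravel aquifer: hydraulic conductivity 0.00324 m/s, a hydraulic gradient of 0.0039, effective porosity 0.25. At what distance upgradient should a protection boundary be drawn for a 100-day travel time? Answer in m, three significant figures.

K = 0.00324 m/s × 86400 s/d = 279.9 m/d
Darcy flux q = K·i = 279.9 × 0.0039 = 1.092 m/d
Seepage velocity v = q / n = 1.092 / 0.25 = 4.367 m/d
L = v × T = 4.367 × 100 = 436.7 m

437 m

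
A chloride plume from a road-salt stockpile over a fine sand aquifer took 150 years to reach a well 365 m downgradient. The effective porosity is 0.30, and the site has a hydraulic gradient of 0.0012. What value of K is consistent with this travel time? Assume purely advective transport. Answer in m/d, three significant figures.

t = 150 years = 54750 d
v = L / t = 365 / 54750 = 0.006667 m/d
K = v · n / i = 0.006667 × 0.30 / 0.0012 = 1.67 m/d

1.67 m/d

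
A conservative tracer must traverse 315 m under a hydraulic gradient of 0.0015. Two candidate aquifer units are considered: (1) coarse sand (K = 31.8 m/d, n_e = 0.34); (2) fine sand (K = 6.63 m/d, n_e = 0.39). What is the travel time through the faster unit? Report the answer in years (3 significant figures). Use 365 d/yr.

Unit 1 (coarse sand): v = 31.8×0.0015/0.34 = 0.1403 m/d, t = 315/0.1403 = 2245 d
Unit 2 (fine sand): v = 6.63×0.0015/0.39 = 0.02550 m/d, t = 315/0.02550 = 12350 d
Faster: 2245 d / 365 = 6.15 yr

6.15 years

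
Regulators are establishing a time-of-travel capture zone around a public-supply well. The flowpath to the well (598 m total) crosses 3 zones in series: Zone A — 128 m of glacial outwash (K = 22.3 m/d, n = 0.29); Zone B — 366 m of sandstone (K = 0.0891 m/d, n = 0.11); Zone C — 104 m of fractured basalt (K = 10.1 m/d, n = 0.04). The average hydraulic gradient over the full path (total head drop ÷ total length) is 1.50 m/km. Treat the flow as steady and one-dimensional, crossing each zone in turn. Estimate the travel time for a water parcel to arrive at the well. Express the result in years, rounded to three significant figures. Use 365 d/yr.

Steady 1-D flow in series ⇒ the Darcy flux q is identical in every zone and the zone head losses add (resistances L/K in series).
Σ(L/K) = 128/22.3 + 366/0.0891 + 104/10.1 = 5.740 + 4108 + 10.30 = 4124 d
K_eq = L_total / Σ(L/K) = 598 / 4124 = 0.1450 m/d
q = K_eq · i = 0.1450 × 0.0015 = 2.175e-4 m/d (same in every zone)
Zone A: v = q/n = 2.175e-4/0.29 = 7.501e-4 m/d → t_A = 128/7.501e-4 = 170700 d
Zone B: v = q/n = 2.175e-4/0.11 = 0.001977 m/d → t_B = 366/0.001977 = 185100 d
Zone C: v = q/n = 2.175e-4/0.04 = 0.005438 m/d → t_C = 104/0.005438 = 19120 d
Total t = 170700 + 185100 + 19120 = 374900 d
   = 374900 / 365 = 1030 yr

1030 years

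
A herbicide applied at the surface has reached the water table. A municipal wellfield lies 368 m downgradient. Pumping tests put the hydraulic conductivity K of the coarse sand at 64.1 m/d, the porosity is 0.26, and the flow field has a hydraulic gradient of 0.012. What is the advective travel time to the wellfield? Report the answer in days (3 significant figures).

Specific discharge q = 64.1 × 0.012 = 0.7692 m/d
Seepage velocity v = q / n = 0.7692 / 0.26 = 2.958 m/d
t = L / v = 368 / 2.958 = 124.4 d

124 days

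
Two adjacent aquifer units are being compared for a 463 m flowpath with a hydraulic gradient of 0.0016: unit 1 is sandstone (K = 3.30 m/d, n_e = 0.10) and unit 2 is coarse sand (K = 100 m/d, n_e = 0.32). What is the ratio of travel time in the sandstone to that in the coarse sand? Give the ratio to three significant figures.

9.47

Unit 1 (sandstone): v = 3.30×0.0016/0.10 = 0.05280 m/d, t = 463/0.05280 = 8769 d
Unit 2 (coarse sand): v = 100×0.0016/0.32 = 0.5000 m/d, t = 463/0.5000 = 926.0 d
t(sandstone) / t(coarse sand) = 8769/926.0 = 9.47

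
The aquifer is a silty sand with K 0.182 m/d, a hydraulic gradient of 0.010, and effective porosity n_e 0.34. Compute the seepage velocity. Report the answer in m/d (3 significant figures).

0.00535 m/d

Specific discharge q = 0.182 × 0.010 = 0.001820 m/d
v_s = q/n_e = 0.001820/0.34 = 0.005353 m/d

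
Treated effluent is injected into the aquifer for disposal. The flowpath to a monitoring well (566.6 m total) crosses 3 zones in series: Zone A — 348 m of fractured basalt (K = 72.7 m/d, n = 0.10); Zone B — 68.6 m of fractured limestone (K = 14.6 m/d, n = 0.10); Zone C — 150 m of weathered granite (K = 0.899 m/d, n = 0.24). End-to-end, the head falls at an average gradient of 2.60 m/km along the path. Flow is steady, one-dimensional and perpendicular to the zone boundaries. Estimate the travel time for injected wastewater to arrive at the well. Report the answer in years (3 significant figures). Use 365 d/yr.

25.5 years

Steady 1-D flow in series ⇒ the Darcy flux q is identical in every zone and the zone head losses add (resistances L/K in series).
Σ(L/K) = 348/72.7 + 68.6/14.6 + 150/0.899 = 4.787 + 4.699 + 166.9 = 176.3 d
K_eq = L_total / Σ(L/K) = 566.6 / 176.3 = 3.213 m/d
q = K_eq · i = 3.213 × 0.0026 = 0.008354 m/d (same in every zone)
Zone A: v = q/n = 0.008354/0.10 = 0.08354 m/d → t_A = 348/0.08354 = 4166 d
Zone B: v = q/n = 0.008354/0.10 = 0.08354 m/d → t_B = 68.6/0.08354 = 821.1 d
Zone C: v = q/n = 0.008354/0.24 = 0.03481 m/d → t_C = 150/0.03481 = 4309 d
Total t = 4166 + 821.1 + 4309 = 9296 d
   = 9296 / 365 = 25.5 yr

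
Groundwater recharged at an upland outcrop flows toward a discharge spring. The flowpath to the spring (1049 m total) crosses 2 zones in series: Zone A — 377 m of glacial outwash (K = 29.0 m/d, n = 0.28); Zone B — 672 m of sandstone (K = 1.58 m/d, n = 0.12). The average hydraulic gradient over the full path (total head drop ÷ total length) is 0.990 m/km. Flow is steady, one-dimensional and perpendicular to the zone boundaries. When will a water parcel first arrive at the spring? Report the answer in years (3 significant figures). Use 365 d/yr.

For zones in series the flux q is common to all zones; the equivalent conductivity is the harmonic (thickness-weighted) mean, K_eq = L_total / Σ(L_j/K_j).
Σ(L/K) = 377/29.0 + 672/1.58 = 13.00 + 425.3 = 438.3 d
K_eq = L_total / Σ(L/K) = 1049 / 438.3 = 2.393 m/d
q = K_eq · i = 2.393 × 9.9e-4 = 0.002369 m/d (same in every zone)
Zone A: v = q/n = 0.002369/0.28 = 0.008462 m/d → t_A = 377/0.008462 = 44550 d
Zone B: v = q/n = 0.002369/0.12 = 0.01974 m/d → t_B = 672/0.01974 = 34040 d
Total t = 44550 + 34040 = 78590 d
   = 78590 / 365 = 215 yr

215 years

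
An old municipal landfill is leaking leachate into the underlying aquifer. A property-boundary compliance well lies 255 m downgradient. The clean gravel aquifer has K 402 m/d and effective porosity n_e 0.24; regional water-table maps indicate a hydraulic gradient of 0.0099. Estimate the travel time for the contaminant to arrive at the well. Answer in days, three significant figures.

15.4 days

Specific discharge q = 402 × 0.0099 = 3.980 m/d
v_s = q/n_e = 3.980/0.24 = 16.58 m/d
t = L / v = 255 / 16.58 = 15.38 d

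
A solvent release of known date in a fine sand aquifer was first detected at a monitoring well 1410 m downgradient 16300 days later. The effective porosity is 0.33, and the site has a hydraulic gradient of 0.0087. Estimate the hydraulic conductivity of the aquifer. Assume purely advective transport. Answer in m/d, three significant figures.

v = L / t = 1410 / 16300 = 0.08650 m/d
K = v · n / i = 0.08650 × 0.33 / 0.0087 = 3.28 m/d

3.28 m/d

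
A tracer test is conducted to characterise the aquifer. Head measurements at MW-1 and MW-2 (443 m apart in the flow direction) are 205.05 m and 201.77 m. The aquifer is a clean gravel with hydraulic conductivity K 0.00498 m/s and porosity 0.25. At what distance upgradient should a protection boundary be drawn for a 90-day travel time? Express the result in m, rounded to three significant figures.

Hydraulic gradient i = (205.05 − 201.77) / 443 = 3.28 / 443 = 0.007404
K = 0.00498 m/s × 86400 s/d = 430.3 m/d
Specific discharge q = 430.3 × 0.007404 = 3.186 m/d
v = Ki/n = 430.3·0.007404/0.25 = 12.74 m/d
L = v × T = 12.74 × 90 = 1147 m

1150 m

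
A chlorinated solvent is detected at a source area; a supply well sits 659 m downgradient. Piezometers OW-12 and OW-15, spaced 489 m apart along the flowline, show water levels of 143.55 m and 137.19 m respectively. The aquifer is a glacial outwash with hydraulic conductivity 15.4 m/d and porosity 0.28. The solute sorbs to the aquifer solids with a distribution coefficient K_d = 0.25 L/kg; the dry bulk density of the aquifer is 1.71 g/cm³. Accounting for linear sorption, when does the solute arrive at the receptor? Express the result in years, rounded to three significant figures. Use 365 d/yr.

Hydraulic gradient i = (143.55 − 137.19) / 489 = 6.36 / 489 = 0.01301
Specific discharge q = 15.4 × 0.01301 = 0.2003 m/d
Average linear velocity = 0.2003 / 0.28 = 0.7153 m/d
Retardation R = 1 + ρ_b·K_d/n = 1 + 1.71×0.25/0.28 = 2.527
Contaminant velocity v_c = v/R = 0.7153/2.527 = 0.2831 m/d
t = L/v_c = 659/0.2831 = 2328 d
   = 2328/365 = 6.38 yr

6.38 years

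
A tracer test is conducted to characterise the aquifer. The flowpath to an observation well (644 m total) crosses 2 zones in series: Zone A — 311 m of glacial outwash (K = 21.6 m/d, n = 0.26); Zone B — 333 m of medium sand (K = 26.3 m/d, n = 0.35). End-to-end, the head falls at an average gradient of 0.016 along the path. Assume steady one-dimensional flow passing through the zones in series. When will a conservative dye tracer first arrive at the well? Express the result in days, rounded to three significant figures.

Steady 1-D flow in series ⇒ the Darcy flux q is identical in every zone and the zone head losses add (resistances L/K in series).
Σ(L/K) = 311/21.6 + 333/26.3 = 14.40 + 12.66 = 27.06 d
K_eq = L_total / Σ(L/K) = 644 / 27.06 = 23.80 m/d
q = K_eq · i = 23.80 × 0.016 = 0.3808 m/d (same in every zone)
Zone A: v = q/n = 0.3808/0.26 = 1.465 m/d → t_A = 311/1.465 = 212.3 d
Zone B: v = q/n = 0.3808/0.35 = 1.088 m/d → t_B = 333/1.088 = 306.1 d
Total t = 212.3 + 306.1 = 518.4 d

518 days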